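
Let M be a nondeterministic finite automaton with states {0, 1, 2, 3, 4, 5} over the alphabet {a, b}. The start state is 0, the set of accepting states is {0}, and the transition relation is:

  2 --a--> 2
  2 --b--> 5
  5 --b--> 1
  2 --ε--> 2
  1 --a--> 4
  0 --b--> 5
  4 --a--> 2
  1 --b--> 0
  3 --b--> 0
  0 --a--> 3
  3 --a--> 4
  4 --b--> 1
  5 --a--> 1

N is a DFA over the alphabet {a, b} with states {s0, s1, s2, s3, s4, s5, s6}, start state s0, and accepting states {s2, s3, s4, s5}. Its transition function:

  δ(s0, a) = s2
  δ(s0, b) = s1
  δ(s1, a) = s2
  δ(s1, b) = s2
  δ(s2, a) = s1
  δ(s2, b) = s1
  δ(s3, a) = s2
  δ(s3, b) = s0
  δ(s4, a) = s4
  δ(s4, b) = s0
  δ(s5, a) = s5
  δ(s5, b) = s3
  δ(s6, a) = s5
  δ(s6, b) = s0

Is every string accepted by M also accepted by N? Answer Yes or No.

The empty string ε is in L(M) but not in L(N).
So L(M) ⊄ L(N).

No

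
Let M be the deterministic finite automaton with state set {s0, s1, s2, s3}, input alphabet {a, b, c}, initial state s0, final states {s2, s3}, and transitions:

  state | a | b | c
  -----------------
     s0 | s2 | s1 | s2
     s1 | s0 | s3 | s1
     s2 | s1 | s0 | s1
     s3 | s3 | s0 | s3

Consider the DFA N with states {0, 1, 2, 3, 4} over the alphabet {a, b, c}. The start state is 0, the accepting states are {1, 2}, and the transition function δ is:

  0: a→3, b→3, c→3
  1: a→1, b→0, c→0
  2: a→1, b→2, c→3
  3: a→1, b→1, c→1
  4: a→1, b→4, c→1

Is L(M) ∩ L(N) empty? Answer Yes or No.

No

The string bb is accepted by both M and N.
Hence L(M) ∩ L(N) ≠ ∅.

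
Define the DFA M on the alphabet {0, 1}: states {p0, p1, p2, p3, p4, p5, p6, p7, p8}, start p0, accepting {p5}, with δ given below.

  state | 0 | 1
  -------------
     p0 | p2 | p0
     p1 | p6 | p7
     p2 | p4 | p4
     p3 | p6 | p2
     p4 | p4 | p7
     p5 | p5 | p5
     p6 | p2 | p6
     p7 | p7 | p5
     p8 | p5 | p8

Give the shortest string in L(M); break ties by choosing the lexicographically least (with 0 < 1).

0011

A breadth-first search from p0 reaches an accepting state first via the path p0 → p2 → p4 → p7 → p5 on input 0011.
No string of length < 4 is accepted (BFS exhausts all shorter strings without reaching an accepting state), and 0011 is the lexicographically least accepting string of length 4.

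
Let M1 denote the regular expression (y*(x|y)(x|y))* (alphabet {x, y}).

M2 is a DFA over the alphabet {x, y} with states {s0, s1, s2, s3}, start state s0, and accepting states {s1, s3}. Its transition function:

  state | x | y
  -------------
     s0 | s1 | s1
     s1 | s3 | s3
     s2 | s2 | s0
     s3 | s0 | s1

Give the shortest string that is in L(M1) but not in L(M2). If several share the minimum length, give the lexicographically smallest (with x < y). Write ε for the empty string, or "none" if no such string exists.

The empty string ε is accepted by M1 but not by M2.
Since ε is the unique shortest string, it is the required witness.

ε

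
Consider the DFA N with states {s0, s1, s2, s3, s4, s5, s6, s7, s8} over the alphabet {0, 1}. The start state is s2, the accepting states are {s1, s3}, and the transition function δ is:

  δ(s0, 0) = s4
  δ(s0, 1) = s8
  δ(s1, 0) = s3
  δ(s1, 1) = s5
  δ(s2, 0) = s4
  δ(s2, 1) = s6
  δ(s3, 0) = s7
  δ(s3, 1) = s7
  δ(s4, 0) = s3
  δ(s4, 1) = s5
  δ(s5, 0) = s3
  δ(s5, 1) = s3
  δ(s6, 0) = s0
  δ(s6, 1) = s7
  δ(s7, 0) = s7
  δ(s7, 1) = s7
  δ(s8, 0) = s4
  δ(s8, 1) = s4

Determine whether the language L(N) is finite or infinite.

The useful states (reachable from s2 and able to reach an accepting state) are {s0, s2, s3, s4, s5, s6, s8}.
Restricted to these states the transition graph has no cycle, so every accepting path has bounded length and L is finite.

finite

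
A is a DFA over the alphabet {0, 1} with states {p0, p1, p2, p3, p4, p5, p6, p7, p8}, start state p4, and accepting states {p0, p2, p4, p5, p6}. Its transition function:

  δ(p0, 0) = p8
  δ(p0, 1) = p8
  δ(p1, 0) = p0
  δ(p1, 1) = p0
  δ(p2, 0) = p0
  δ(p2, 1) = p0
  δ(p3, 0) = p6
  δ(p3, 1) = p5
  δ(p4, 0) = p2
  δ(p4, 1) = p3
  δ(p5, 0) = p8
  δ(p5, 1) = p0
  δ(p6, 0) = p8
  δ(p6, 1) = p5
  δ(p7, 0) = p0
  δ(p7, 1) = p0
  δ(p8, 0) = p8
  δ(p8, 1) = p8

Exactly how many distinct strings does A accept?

9

The useful subgraph on states {p0, p2, p3, p4, p5, p6} is acyclic, so L(A) is finite; the longest accepting path visits 5 useful states, giving maximum string length 4.
Counting accepting paths from p4 by length: 1 of length 0, 1 of length 1, 4 of length 2, 2 of length 3, 1 of length 4. Total 9.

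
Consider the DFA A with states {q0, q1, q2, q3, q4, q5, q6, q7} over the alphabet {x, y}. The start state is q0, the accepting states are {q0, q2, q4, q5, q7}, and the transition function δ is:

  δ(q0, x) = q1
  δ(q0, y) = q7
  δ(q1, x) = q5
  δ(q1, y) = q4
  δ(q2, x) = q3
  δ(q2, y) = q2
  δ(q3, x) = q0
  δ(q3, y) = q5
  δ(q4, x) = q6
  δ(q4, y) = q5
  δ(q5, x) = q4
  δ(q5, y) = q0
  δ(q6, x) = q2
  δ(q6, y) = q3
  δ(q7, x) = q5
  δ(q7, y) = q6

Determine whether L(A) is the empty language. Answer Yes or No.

No

The empty string ε is accepted: the run q0 ends in the accepting state q0.
Since at least one string is accepted, L(A) is not empty.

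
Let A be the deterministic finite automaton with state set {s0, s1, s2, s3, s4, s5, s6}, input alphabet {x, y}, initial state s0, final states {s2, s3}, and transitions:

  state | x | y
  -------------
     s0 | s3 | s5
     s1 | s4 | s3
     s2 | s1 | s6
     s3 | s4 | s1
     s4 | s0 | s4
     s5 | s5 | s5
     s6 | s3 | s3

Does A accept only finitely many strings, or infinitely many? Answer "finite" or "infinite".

infinite

State s3 is reachable from the start and can reach an accepting state, and it lies on the cycle s3 → s1 → s3.
Traversing that cycle any number of times yields accepted strings of unbounded length, so the language is infinite.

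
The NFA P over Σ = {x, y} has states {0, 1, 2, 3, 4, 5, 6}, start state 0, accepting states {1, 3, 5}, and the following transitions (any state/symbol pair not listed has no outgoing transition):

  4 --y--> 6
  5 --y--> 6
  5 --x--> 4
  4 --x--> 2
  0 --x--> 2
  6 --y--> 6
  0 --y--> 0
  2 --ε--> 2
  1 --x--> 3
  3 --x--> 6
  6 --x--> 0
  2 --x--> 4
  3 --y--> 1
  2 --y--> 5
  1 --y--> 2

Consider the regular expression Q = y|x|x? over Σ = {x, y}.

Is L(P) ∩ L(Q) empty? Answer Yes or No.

Yes

Converting the expression Q to a DFA (subset construction, then merging equivalent states) gives the minimal DFA with states {q0, q1, q2}, start state q0, accepting states {q0, q1} and transitions q0: x→q1, y→q1; q1: x→q2, y→q2; q2: x→q2, y→q2.
Exploring the product automaton P × Q from the start pair (0, q0), following both machines on each input symbol, reaches 8 state pairs: (0, q0), (2, q1), (0, q1), (4, q2), (5, q2), (2, q2), (0, q2), (6, q2).
P accepts in {1, 3, 5} and Q accepts in {q0, q1}; no reachable pair has both components accepting, so no string drives both machines to acceptance simultaneously and L(P) ∩ L(Q) = ∅.
So no string is accepted by both, and the intersection is empty.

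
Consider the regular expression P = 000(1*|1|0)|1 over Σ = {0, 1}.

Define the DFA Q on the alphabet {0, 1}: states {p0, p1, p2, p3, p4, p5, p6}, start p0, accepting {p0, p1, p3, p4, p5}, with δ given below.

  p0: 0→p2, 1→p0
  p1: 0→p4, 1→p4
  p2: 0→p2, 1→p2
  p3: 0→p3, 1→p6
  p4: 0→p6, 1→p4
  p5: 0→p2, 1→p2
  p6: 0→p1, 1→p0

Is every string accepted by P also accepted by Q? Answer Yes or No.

No

The string 000 is in L(P) but not in L(Q).
So L(P) ⊄ L(Q).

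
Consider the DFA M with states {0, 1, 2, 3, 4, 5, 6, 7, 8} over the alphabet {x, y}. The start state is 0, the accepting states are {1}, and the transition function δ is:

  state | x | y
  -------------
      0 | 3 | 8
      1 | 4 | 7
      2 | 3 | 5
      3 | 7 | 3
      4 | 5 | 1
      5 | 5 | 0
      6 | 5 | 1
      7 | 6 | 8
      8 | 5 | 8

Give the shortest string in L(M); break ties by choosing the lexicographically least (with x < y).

xxxy

A breadth-first search from 0 reaches an accepting state first via the path 0 → 3 → 7 → 6 → 1 on input xxxy.
No string of length < 4 is accepted (BFS exhausts all shorter strings without reaching an accepting state), and xxxy is the lexicographically least accepting string of length 4.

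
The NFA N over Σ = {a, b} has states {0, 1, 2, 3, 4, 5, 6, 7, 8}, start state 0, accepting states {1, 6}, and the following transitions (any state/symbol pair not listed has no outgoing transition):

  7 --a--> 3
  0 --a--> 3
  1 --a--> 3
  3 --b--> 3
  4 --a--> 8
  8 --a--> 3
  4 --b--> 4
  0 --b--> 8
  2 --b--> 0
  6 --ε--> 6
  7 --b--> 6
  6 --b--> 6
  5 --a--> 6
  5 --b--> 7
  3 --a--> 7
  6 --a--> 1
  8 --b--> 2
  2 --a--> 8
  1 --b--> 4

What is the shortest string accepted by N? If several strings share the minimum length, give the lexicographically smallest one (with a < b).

A breadth-first search from 0 reaches an accepting state first via the path 0 → 3 → 7 → 6 on input aab.
No string of length < 3 is accepted (BFS exhausts all shorter strings without reaching an accepting state), and aab is the lexicographically least accepting string of length 3.

aab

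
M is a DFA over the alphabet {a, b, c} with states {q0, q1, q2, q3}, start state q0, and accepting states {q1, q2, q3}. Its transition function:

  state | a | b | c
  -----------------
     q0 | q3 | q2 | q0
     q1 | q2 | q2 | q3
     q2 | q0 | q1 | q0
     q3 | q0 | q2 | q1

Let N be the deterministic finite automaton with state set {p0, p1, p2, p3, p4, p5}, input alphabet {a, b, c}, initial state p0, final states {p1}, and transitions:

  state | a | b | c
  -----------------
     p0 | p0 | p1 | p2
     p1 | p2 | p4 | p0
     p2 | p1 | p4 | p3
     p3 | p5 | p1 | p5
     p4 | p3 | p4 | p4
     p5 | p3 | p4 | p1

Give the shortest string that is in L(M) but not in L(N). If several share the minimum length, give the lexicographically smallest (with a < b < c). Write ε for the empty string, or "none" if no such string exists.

a

The string a is accepted by M but not by N.
No shorter string lies in the difference, and a is the lexicographically first length-1 string in L(M) \ L(N).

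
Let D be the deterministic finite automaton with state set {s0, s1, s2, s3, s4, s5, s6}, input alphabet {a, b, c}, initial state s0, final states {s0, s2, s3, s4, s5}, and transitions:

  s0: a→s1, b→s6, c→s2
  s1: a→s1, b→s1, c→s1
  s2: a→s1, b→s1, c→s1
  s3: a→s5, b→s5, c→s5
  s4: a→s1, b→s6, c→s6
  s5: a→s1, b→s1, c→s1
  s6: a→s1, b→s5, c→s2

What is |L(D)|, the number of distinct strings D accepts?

4

The useful subgraph on states {s0, s2, s5, s6} is acyclic, so L(D) is finite; the longest accepting path visits 3 useful states, giving maximum string length 2.
Counting accepting paths from s0 by length: 1 of length 0, 1 of length 1, 2 of length 2. Total 4.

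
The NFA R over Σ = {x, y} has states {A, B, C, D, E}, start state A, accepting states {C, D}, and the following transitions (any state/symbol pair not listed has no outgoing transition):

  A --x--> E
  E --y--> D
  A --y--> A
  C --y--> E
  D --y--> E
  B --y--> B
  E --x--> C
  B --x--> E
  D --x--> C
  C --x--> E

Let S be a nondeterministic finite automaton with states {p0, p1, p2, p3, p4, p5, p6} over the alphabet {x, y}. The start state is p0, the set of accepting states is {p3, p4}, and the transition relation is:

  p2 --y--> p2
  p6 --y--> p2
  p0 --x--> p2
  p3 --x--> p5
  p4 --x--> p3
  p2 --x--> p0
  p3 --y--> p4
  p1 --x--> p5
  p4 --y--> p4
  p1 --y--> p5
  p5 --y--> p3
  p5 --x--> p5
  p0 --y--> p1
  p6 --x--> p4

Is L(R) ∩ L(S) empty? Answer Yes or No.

No

The string yxy is accepted by both R and S.
Hence L(R) ∩ L(S) ≠ ∅.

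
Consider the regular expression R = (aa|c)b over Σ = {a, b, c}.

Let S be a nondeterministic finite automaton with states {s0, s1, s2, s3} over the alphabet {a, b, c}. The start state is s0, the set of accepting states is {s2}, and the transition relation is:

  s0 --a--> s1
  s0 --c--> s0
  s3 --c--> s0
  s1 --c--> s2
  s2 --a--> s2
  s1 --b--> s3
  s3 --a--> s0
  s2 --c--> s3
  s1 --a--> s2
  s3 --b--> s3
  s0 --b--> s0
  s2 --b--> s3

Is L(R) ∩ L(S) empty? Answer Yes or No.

Converting the expression R to a DFA (subset construction, then merging equivalent states) gives the minimal DFA with states {r0, r1, r2, r3, r4}, start state r0, accepting states {r4} and transitions r0: a→r1, b→r2, c→r3; r1: a→r3, b→r2, c→r2; r2: a→r2, b→r2, c→r2; r3: a→r2, b→r4, c→r2; r4: a→r2, b→r2, c→r2.
Exploring the product automaton R × S from the start pair (r0, s0), following both machines on each input symbol, reaches 10 state pairs: (r0, s0), (r1, s1), (r2, s0), (r3, s0), (r3, s2), (r2, s3), (r2, s2), (r2, s1), (r4, s0), (r4, s3).
R accepts in {r4} and S accepts in {s2}; no reachable pair has both components accepting, so no string drives both machines to acceptance simultaneously and L(R) ∩ L(S) = ∅.
So no string is accepted by both, and the intersection is empty.

Yes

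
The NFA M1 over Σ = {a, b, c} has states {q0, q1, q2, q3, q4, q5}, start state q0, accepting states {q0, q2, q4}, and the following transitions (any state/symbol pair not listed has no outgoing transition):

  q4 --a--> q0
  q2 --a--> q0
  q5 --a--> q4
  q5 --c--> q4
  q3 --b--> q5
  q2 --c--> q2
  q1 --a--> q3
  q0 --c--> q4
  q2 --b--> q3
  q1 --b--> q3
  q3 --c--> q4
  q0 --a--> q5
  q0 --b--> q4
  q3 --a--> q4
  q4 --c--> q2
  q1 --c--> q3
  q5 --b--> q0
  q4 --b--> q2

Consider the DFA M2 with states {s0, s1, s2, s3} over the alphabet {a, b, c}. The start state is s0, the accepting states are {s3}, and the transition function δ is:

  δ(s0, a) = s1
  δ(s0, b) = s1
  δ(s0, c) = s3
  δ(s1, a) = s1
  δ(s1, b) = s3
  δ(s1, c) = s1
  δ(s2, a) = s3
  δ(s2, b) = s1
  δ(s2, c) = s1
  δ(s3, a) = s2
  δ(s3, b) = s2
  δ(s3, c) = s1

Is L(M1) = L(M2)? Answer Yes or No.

No

The empty string ε is accepted by M1 but rejected by M2.
So L(M1) ≠ L(M2).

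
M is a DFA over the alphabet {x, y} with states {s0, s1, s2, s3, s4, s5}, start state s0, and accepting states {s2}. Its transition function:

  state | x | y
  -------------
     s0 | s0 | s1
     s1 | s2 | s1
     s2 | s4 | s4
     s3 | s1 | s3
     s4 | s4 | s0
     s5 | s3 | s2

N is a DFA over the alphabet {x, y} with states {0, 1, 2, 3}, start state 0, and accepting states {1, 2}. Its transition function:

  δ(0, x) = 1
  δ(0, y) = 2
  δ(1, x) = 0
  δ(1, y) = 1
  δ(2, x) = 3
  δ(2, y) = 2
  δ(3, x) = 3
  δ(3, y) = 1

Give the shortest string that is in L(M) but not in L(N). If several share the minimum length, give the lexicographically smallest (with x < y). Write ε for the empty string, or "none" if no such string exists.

The string yx is accepted by M but not by N.
No shorter string lies in the difference, and yx is the lexicographically first length-2 string in L(M) \ L(N).

yx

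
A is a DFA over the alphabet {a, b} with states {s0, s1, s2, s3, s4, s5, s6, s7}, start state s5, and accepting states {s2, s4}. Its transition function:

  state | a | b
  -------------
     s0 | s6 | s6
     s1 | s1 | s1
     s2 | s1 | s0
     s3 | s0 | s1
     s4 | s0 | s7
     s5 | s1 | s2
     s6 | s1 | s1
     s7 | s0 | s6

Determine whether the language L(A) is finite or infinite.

finite

The useful states (reachable from s5 and able to reach an accepting state) are {s2, s5}.
Restricted to these states the transition graph has no cycle, so every accepting path has bounded length and L is finite.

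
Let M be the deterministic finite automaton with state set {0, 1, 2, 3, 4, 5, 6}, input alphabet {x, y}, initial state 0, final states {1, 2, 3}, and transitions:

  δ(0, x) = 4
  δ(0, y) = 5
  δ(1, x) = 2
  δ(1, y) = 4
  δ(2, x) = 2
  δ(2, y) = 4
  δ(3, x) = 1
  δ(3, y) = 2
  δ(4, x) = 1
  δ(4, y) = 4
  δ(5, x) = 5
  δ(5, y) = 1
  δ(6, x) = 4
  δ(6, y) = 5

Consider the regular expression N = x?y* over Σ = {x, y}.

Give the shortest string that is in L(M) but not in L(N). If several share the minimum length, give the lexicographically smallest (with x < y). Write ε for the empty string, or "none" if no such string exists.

xx

The string xx is accepted by M but not by N.
No shorter string lies in the difference, and xx is the lexicographically first length-2 string in L(M) \ L(N).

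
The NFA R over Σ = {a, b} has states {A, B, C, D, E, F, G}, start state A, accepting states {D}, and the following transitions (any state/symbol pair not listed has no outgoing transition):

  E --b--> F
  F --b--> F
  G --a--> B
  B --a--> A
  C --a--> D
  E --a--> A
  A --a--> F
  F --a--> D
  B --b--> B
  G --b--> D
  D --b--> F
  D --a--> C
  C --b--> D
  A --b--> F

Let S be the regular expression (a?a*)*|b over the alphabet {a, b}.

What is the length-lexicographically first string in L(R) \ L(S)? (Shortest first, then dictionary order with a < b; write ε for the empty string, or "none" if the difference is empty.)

ba

The string ba is accepted by R but not by S.
No shorter string lies in the difference, and ba is the lexicographically first length-2 string in L(R) \ L(S).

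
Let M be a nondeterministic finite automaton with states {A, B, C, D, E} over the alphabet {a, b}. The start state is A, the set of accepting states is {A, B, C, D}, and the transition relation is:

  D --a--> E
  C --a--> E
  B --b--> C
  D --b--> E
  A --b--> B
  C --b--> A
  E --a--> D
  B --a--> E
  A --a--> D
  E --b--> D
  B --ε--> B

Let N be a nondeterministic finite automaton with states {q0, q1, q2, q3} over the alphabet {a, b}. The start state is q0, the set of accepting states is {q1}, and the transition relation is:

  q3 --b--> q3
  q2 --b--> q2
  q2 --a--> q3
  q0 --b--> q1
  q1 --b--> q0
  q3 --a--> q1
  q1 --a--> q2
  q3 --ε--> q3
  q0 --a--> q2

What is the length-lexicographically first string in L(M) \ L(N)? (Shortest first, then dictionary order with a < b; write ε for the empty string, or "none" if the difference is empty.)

The empty string ε is accepted by M but not by N.
Since ε is the unique shortest string, it is the required witness.

ε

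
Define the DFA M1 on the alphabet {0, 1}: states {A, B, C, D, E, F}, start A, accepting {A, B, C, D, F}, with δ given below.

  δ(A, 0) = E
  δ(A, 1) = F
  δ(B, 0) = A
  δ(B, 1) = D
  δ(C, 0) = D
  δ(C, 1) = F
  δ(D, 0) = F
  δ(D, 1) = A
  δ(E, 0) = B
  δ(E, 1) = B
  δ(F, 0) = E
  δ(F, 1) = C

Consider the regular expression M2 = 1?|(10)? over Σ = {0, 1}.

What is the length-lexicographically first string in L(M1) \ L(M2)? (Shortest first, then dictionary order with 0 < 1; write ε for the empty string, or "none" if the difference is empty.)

The string 00 is accepted by M1 but not by M2.
No shorter string lies in the difference, and 00 is the lexicographically first length-2 string in L(M1) \ L(M2).

00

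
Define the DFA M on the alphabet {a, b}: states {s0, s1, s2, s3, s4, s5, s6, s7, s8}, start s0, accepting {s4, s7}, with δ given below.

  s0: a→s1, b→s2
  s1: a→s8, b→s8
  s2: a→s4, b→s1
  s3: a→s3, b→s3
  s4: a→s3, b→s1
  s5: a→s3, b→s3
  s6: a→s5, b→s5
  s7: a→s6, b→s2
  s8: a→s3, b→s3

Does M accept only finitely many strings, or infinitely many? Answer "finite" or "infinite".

The useful states (reachable from s0 and able to reach an accepting state) are {s0, s2, s4}.
Restricted to these states the transition graph has no cycle, so every accepting path has bounded length and L is finite.

finite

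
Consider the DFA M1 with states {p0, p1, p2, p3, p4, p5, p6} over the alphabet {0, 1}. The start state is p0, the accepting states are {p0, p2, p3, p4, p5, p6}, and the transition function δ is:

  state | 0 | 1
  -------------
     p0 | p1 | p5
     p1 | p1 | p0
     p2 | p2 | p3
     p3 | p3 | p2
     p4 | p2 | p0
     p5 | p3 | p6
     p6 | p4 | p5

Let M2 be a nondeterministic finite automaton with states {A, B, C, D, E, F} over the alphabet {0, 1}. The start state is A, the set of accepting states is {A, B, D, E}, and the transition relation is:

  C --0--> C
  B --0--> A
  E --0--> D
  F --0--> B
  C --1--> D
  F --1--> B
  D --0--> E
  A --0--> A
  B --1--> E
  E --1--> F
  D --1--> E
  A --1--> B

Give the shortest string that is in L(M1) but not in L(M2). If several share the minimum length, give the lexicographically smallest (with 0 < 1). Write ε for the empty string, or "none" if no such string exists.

111

The string 111 is accepted by M1 but not by M2.
No shorter string lies in the difference, and 111 is the lexicographically first length-3 string in L(M1) \ L(M2).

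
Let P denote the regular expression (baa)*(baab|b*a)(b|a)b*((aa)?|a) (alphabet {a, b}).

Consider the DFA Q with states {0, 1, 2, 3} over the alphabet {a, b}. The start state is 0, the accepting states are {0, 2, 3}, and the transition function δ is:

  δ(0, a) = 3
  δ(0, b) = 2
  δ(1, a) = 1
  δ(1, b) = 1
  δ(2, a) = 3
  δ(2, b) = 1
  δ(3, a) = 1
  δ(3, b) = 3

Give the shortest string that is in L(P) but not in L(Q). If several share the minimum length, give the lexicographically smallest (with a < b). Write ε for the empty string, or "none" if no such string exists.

The string aa is accepted by P but not by Q.
No shorter string lies in the difference, and aa is the lexicographically first length-2 string in L(P) \ L(Q).

aa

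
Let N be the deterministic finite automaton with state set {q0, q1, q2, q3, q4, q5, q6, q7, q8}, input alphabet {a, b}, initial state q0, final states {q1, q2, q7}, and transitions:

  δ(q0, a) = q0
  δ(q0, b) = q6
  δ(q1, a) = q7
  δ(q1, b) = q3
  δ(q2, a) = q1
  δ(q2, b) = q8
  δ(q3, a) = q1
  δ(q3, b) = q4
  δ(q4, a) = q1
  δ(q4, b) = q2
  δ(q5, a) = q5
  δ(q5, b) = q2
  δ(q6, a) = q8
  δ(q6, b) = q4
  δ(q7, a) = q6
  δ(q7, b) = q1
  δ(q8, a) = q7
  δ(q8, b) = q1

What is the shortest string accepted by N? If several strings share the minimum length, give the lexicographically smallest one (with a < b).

baa

A breadth-first search from q0 reaches an accepting state first via the path q0 → q6 → q8 → q7 on input baa.
No string of length < 3 is accepted (BFS exhausts all shorter strings without reaching an accepting state), and baa is the lexicographically least accepting string of length 3.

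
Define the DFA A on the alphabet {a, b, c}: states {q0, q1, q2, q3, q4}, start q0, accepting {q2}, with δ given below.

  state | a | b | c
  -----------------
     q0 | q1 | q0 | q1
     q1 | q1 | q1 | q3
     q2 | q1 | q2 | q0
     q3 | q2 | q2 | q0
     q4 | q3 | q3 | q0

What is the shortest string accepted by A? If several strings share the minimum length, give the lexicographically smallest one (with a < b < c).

A breadth-first search from q0 reaches an accepting state first via the path q0 → q1 → q3 → q2 on input aca.
No string of length < 3 is accepted (BFS exhausts all shorter strings without reaching an accepting state), and aca is the lexicographically least accepting string of length 3.

aca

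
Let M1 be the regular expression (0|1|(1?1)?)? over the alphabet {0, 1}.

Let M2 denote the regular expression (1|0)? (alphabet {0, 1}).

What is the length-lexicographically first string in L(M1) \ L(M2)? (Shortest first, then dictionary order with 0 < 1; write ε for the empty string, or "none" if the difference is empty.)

The string 11 is accepted by M1 but not by M2.
No shorter string lies in the difference, and 11 is the lexicographically first length-2 string in L(M1) \ L(M2).

11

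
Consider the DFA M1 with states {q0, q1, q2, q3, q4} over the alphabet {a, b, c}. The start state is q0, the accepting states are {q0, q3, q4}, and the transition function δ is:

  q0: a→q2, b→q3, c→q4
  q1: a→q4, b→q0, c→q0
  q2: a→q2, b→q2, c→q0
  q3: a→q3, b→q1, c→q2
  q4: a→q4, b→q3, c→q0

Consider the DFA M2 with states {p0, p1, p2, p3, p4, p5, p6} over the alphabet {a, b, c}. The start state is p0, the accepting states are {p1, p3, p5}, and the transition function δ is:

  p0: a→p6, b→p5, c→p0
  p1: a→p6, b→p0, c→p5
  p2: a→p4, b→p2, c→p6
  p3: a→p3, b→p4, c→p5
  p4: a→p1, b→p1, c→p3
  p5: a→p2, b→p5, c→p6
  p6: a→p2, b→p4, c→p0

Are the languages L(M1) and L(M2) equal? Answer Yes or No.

The empty string ε is accepted by M1 but rejected by M2.
So L(M1) ≠ L(M2).

No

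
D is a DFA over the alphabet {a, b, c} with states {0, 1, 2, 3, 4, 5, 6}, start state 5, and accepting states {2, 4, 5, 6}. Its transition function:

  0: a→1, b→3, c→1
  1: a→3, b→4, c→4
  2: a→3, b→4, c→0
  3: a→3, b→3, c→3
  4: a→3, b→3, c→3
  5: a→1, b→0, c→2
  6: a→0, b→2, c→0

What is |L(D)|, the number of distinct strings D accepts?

13

The useful subgraph on states {0, 1, 2, 4, 5} is acyclic, so L(D) is finite; the longest accepting path visits 5 useful states, giving maximum string length 4.
Counting accepting paths from 5 by length: 1 of length 0, 1 of length 1, 3 of length 2, 4 of length 3, 4 of length 4. Total 13.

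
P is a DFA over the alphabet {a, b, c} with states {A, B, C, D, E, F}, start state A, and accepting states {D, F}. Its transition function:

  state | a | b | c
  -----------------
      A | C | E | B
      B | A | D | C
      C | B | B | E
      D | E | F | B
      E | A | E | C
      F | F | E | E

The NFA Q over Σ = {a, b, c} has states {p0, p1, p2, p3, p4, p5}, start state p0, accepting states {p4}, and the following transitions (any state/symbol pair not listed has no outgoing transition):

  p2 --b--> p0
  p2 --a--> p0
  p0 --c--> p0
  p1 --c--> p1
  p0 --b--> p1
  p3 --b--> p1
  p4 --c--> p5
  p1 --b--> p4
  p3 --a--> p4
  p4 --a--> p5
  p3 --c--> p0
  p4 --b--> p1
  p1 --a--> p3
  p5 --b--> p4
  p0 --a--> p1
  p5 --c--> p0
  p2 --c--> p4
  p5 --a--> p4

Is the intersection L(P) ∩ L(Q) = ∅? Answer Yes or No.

The string cbb is accepted by both P and Q.
Hence L(P) ∩ L(Q) ≠ ∅.

No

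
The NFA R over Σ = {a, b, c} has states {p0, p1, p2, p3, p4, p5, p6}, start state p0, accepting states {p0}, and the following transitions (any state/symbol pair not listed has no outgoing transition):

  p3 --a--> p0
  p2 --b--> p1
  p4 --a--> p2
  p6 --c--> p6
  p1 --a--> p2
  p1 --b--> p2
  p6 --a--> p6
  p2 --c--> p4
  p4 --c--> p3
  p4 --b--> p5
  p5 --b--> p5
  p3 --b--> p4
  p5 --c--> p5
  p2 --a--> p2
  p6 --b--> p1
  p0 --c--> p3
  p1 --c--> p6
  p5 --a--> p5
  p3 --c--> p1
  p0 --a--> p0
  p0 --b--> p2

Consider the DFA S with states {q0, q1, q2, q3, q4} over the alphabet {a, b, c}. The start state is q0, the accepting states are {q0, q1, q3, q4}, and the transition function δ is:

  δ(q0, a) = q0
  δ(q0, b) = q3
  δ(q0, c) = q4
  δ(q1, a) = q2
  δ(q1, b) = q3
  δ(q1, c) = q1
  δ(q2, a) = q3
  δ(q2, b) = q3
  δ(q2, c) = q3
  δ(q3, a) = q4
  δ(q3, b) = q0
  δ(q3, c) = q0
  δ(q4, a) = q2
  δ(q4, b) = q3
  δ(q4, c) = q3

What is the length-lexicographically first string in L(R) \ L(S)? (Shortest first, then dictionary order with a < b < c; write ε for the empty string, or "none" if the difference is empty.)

The string ca is accepted by R but not by S.
No shorter string lies in the difference, and ca is the lexicographically first length-2 string in L(R) \ L(S).

ca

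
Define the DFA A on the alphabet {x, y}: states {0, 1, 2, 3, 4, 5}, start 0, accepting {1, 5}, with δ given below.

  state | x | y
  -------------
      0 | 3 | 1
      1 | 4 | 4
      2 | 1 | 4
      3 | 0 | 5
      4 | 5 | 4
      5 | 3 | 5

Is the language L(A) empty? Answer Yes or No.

The string y is accepted: the run 0 → 1 ends in the accepting state 1.
Since at least one string is accepted, L(A) is not empty.

No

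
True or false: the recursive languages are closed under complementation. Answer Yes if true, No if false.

Yes

Run the decider for L and flip its answer; since the decider halts on every input, this decides the complement.
So the recursive languages are closed under complement.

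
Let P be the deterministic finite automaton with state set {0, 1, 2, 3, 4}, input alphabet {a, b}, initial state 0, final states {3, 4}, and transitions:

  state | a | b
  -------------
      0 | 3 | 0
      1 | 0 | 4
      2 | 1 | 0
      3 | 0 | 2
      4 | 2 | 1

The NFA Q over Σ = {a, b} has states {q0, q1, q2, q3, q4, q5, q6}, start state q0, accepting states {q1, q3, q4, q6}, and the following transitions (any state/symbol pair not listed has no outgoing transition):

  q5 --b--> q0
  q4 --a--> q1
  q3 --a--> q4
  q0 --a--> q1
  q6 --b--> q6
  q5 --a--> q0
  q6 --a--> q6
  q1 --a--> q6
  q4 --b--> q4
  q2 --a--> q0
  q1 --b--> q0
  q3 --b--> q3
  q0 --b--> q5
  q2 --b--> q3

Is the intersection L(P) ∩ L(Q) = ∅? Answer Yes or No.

No

The string a is accepted by both P and Q.
Hence L(P) ∩ L(Q) ≠ ∅.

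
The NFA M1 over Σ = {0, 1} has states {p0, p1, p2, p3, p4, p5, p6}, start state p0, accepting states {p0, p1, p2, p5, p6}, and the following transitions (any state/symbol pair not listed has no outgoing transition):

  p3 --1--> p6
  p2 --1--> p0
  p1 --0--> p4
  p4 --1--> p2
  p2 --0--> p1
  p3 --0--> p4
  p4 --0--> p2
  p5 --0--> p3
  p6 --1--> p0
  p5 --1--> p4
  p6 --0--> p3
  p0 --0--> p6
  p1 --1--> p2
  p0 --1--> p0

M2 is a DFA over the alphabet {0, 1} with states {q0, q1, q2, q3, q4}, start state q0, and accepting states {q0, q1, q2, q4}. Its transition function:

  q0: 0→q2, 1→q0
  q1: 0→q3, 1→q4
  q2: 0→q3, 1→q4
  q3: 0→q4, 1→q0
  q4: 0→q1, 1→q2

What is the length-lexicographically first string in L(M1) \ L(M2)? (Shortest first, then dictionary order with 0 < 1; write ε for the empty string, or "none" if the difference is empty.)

The string 0110 is accepted by M1 but not by M2.
No shorter string lies in the difference, and 0110 is the lexicographically first length-4 string in L(M1) \ L(M2).

0110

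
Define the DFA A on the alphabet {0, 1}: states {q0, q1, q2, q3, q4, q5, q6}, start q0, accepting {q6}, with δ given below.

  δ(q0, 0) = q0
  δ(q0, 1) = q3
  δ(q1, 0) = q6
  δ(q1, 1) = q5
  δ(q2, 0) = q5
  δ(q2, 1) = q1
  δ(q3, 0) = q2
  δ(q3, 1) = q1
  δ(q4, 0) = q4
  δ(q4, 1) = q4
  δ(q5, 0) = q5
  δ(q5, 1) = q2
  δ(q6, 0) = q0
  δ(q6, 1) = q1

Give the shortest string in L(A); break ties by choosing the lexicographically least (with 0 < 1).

110

A breadth-first search from q0 reaches an accepting state first via the path q0 → q3 → q1 → q6 on input 110.
No string of length < 3 is accepted (BFS exhausts all shorter strings without reaching an accepting state), and 110 is the lexicographically least accepting string of length 3.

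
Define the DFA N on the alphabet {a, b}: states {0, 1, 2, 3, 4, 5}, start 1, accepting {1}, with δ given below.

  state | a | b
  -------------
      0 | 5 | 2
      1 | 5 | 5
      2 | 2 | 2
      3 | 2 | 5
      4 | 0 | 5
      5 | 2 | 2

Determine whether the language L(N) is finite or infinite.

finite

The useful states (reachable from 1 and able to reach an accepting state) are {1}.
Restricted to these states the transition graph has no cycle, so every accepting path has bounded length and L is finite.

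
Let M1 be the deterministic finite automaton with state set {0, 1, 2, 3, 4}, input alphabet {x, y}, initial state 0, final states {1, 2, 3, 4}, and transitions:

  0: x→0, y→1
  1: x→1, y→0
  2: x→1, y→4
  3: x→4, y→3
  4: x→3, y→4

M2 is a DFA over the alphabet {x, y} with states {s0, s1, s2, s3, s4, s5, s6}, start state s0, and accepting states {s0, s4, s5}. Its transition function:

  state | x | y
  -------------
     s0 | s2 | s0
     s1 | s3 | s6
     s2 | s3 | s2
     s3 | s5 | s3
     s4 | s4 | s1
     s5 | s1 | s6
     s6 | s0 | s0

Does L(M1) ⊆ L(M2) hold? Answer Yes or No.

No

The string xy is in L(M1) but not in L(M2).
So L(M1) ⊄ L(M2).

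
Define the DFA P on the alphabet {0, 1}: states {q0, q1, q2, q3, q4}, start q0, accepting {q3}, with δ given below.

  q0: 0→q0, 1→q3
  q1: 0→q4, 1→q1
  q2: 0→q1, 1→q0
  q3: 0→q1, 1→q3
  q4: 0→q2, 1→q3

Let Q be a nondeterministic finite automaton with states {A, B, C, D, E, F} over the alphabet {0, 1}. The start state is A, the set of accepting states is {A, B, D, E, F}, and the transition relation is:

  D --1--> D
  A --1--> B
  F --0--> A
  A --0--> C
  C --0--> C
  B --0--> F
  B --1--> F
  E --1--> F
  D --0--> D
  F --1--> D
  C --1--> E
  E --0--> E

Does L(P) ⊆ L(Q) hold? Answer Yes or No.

Yes

Exploring the product automaton P × Q from the start pair (q0, A), following both machines on each input symbol, reaches 25 state pairs: (q0, A), (q0, C), (q3, B), (q3, E), (q1, F), (q3, F), (q1, E), (q4, A), (q1, D), (q1, A), (q3, D), (q4, E), (q2, C), (q4, D), (q4, C), (q1, B), (q2, E), (q1, C), (q0, E), (q2, D), (q4, F), (q0, F), (q0, D), (q2, A), (q0, B).
P accepts in {q3} and Q accepts in {A, B, D, E, F}. The reachable pairs whose P-component is accepting are (q3, B), (q3, E), (q3, F), (q3, D); in each of them the Q-component is accepting too, so the product for L(P) \ L(Q) (P-component accepting, Q-component rejecting) has no reachable accepting pair and the difference is empty.
Hence every string in L(P) is also in L(Q).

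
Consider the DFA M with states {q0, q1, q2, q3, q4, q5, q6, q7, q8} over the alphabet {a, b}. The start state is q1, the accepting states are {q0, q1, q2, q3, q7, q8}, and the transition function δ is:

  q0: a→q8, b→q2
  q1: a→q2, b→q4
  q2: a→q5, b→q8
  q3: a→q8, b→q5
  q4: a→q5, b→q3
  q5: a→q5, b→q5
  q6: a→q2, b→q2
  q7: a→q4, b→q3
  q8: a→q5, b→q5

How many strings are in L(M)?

The useful subgraph on states {q1, q2, q3, q4, q8} is acyclic, so L(M) is finite; the longest accepting path visits 4 useful states, giving maximum string length 3.
Counting accepting paths from q1 by length: 1 of length 0, 1 of length 1, 2 of length 2, 1 of length 3. Total 5.

5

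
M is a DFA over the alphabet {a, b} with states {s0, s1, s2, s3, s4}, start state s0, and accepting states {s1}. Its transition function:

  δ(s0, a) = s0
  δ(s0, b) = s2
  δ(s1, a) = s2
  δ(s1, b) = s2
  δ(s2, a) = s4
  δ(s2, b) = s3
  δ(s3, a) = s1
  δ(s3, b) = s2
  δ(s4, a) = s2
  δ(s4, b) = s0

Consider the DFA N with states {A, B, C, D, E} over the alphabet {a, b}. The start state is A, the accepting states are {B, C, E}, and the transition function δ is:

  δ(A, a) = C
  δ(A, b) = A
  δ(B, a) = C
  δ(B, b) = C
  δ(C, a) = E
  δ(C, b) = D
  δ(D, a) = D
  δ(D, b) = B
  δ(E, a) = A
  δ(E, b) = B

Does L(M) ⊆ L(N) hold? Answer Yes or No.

No

The string abbbba is in L(M) but not in L(N).
So L(M) ⊄ L(N).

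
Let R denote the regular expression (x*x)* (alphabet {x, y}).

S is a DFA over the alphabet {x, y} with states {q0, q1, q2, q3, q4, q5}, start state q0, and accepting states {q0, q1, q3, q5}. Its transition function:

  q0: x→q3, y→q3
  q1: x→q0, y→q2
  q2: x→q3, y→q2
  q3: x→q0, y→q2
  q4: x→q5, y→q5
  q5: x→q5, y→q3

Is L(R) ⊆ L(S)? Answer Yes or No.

Yes

Converting the expression R to a DFA (subset construction, then merging equivalent states) gives the minimal DFA with states {r0, r1}, start state r0, accepting states {r0} and transitions r0: x→r0, y→r1; r1: x→r1, y→r1.
Exploring the product automaton R × S from the start pair (r0, q0), following both machines on each input symbol, reaches 5 state pairs: (r0, q0), (r0, q3), (r1, q3), (r1, q2), (r1, q0).
R accepts in {r0} and S accepts in {q0, q1, q3, q5}. The reachable pairs whose R-component is accepting are (r0, q0), (r0, q3); in each of them the S-component is accepting too, so the product for L(R) \ L(S) (R-component accepting, S-component rejecting) has no reachable accepting pair and the difference is empty.
Hence every string in L(R) is also in L(S).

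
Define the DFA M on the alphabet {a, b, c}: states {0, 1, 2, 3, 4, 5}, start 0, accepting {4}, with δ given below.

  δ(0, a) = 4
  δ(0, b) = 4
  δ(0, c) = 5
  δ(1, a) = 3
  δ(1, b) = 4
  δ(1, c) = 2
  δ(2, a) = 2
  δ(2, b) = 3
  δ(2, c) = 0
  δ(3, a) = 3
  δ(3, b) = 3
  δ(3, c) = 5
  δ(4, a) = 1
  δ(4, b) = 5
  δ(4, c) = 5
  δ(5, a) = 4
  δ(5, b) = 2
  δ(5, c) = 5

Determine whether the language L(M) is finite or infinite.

infinite

State 0 is reachable from the start and can reach an accepting state, and it lies on the cycle 0 → 4 → 1 → 2 → 0.
Traversing that cycle any number of times yields accepted strings of unbounded length, so the language is infinite.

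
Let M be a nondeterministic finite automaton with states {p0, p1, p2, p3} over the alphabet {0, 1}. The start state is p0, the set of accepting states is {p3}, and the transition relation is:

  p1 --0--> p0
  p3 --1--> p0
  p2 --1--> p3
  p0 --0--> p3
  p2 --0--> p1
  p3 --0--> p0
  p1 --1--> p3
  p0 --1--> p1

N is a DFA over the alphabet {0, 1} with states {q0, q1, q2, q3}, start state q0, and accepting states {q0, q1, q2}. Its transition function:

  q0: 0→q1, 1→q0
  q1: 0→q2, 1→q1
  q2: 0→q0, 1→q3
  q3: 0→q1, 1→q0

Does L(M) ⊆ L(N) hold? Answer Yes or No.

Exploring the product automaton M × N from the start pair (p0, q0), following both machines on each input symbol, reaches 10 state pairs: (p0, q0), (p3, q1), (p1, q0), (p0, q2), (p0, q1), (p3, q0), (p1, q3), (p3, q2), (p1, q1), (p0, q3).
M accepts in {p3} and N accepts in {q0, q1, q2}. The reachable pairs whose M-component is accepting are (p3, q1), (p3, q0), (p3, q2); in each of them the N-component is accepting too, so the product for L(M) \ L(N) (M-component accepting, N-component rejecting) has no reachable accepting pair and the difference is empty.
Hence every string in L(M) is also in L(N).

Yes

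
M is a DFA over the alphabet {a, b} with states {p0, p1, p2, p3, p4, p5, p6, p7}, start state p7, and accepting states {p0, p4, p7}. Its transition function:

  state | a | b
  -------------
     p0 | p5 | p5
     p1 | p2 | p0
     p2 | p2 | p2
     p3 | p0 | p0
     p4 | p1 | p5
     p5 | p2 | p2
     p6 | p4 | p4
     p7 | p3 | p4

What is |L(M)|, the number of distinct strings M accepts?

The useful subgraph on states {p0, p1, p3, p4, p7} is acyclic, so L(M) is finite; the longest accepting path visits 4 useful states, giving maximum string length 3.
Counting accepting paths from p7 by length: 1 of length 0, 1 of length 1, 2 of length 2, 1 of length 3. Total 5.

5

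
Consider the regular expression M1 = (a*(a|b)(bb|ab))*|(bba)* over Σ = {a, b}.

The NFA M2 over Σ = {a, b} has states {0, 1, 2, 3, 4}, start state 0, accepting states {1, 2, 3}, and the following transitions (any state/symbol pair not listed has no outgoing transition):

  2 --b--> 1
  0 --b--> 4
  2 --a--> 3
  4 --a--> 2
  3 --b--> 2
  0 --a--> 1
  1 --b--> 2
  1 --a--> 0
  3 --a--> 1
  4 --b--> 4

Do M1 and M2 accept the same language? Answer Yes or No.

The empty string ε is accepted by M1 but rejected by M2.
So L(M1) ≠ L(M2).

No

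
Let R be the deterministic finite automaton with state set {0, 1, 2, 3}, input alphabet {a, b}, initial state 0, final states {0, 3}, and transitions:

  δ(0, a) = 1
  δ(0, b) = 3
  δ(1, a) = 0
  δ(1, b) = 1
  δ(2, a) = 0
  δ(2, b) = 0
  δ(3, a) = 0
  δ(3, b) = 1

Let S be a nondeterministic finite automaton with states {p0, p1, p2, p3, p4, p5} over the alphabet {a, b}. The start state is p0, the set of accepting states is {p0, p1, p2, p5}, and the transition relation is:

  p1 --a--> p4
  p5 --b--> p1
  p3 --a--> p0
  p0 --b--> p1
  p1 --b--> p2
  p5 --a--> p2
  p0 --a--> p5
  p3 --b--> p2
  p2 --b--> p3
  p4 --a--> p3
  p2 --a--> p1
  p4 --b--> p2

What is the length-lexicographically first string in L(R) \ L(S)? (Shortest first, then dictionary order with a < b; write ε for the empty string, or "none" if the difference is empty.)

ba

The string ba is accepted by R but not by S.
No shorter string lies in the difference, and ba is the lexicographically first length-2 string in L(R) \ L(S).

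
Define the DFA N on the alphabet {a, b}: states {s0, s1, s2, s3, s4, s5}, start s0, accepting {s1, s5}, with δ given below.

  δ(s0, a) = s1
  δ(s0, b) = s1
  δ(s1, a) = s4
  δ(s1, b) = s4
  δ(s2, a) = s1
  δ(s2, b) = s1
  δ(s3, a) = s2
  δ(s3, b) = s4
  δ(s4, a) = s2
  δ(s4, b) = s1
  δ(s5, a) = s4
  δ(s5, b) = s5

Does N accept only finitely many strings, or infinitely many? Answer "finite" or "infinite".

infinite

State s1 is reachable from the start and can reach an accepting state, and it lies on the cycle s1 → s4 → s1.
Traversing that cycle any number of times yields accepted strings of unbounded length, so the language is infinite.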